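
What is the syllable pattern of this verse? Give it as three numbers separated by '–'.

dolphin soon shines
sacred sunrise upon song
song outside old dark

Line 1: "dolphin soon shines": 2+1+1 = 4
Line 2: "sacred sunrise upon song": 2+2+2+1 = 7
Line 3: "song outside old dark": 1+2+1+1 = 5

4–7–5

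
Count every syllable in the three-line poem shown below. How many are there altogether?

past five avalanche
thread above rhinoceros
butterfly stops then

Line 1: past (1), five (1), avalanche (3) → 5
Line 2: thread (1), above (2), rhinoceros (4) → 7
Line 3: butterfly (3), stops (1), then (1) → 5
Total: 5 + 7 + 5 = 17

17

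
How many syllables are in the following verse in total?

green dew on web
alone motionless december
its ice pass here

Line 1: "green dew on web": 1+1+1+1 = 4
Line 2: "alone motionless december": 2+3+3 = 8
Line 3: "its ice pass here": 1+1+1+1 = 4
Total: 4 + 8 + 4 = 16

16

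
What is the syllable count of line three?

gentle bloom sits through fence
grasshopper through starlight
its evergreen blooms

5

Line three: its (1), evergreen (3), blooms (1) → 5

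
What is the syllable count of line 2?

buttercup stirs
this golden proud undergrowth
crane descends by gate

7

Line 2: "this golden proud undergrowth": 1+2+1+3 = 7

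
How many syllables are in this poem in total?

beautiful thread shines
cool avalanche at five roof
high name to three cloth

Line 1: beautiful(3) + thread(1) + shines(1) = 5
Line 2: cool(1) + avalanche(3) + at(1) + five(1) + roof(1) = 7
Line 3: high(1) + name(1) + to(1) + three(1) + cloth(1) = 5
Total: 5 + 7 + 5 = 17

17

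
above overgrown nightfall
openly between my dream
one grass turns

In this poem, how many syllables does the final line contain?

The final line: "one grass turns": 1+1+1 = 3

3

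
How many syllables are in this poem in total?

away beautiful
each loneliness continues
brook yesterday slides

Line 1: away(2) + beautiful(3) = 5
Line 2: each(1) + loneliness(3) + continues(3) = 7
Line 3: brook(1) + yesterday(3) + slides(1) = 5
Total: 5 + 7 + 5 = 17

17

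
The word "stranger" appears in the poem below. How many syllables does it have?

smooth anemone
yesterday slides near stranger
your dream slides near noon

2

"stranger" has 2 syllables.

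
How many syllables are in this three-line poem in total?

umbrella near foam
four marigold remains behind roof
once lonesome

17

Line 1: umbrella (3), near (1), foam (1) → 5
Line 2: four (1), marigold (3), remains (2), behind (2), roof (1) → 9
Line 3: once (1), lonesome (2) → 3
Total: 5 + 9 + 3 = 17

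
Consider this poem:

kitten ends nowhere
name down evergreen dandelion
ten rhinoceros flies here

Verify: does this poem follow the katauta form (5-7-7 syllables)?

No

Line 1: kitten (2), ends (1), nowhere (2) → 5 ✓
Line 2: name (1), down (1), evergreen (3), dandelion (4) → 9 (expected 7)
Line 3: ten (1), rhinoceros (4), flies (1), here (1) → 7 ✓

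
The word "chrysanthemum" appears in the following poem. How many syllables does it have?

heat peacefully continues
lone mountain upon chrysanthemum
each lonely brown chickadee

4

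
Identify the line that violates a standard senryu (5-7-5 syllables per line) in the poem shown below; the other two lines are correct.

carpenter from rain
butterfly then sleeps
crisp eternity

Line 2

Line 1: carpenter(3) + from(1) + rain(1) = 5 ✓
Line 2: butterfly(3) + then(1) + sleeps(1) = 5 (expected 7)
Line 3: crisp(1) + eternity(4) = 5 ✓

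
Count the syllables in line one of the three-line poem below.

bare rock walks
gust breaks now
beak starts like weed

Line one: "bare rock walks": 1+1+1 = 3

3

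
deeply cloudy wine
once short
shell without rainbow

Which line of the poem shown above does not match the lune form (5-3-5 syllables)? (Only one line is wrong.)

Line 1: deeply(2) + cloudy(2) + wine(1) = 5 ✓
Line 2: once(1) + short(1) = 2 (expected 3)
Line 3: shell(1) + without(2) + rainbow(2) = 5 ✓

The second line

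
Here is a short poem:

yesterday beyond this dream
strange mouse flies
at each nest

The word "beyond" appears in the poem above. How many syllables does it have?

2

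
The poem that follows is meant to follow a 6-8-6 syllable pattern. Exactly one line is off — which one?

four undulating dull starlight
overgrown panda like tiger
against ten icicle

Line 1: four (1), undulating (4), dull (1), starlight (2) → 8 (expected 6)
Line 2: overgrown (3), panda (2), like (1), tiger (2) → 8 ✓
Line 3: against (2), ten (1), icicle (3) → 6 ✓

The first line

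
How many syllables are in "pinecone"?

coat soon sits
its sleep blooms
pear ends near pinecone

"pinecone" has 2 syllables.

2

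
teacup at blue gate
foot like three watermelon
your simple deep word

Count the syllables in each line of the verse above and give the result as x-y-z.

5-7-5

Line 1: teacup(2) + at(1) + blue(1) + gate(1) = 5
Line 2: foot(1) + like(1) + three(1) + watermelon(4) = 7
Line 3: your(1) + simple(2) + deep(1) + word(1) = 5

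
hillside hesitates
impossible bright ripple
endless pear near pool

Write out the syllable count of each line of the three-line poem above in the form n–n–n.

Line 1: "hillside hesitates": 2+3 = 5
Line 2: "impossible bright ripple": 4+1+2 = 7
Line 3: "endless pear near pool": 2+1+1+1 = 5

5–7–5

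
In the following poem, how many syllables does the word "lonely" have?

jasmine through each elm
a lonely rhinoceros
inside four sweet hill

"lonely" has 2 syllables.

2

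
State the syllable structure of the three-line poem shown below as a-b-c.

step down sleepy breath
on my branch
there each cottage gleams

Line 1: step(1) + down(1) + sleepy(2) + breath(1) = 5
Line 2: on(1) + my(1) + branch(1) = 3
Line 3: there(1) + each(1) + cottage(2) + gleams(1) = 5

5-3-5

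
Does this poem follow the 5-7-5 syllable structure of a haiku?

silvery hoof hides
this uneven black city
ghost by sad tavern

Yes

Line 1: silvery(3) + hoof(1) + hides(1) = 5 ✓
Line 2: this(1) + uneven(3) + black(1) + city(2) = 7 ✓
Line 3: ghost(1) + by(1) + sad(1) + tavern(2) = 5 ✓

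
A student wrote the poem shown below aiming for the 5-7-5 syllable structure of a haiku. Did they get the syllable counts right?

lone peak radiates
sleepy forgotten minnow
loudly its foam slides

Yes

Line 1: lone(1) + peak(1) + radiates(3) = 5 ✓
Line 2: sleepy(2) + forgotten(3) + minnow(2) = 7 ✓
Line 3: loudly(2) + its(1) + foam(1) + slides(1) = 5 ✓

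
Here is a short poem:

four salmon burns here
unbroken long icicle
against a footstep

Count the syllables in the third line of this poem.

The third line: against (2), a (1), footstep (2) → 5

5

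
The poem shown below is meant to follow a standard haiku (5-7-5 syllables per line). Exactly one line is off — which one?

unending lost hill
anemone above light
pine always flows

The third line

Line 1: "unending lost hill": 3+1+1 = 5 ✓
Line 2: "anemone above light": 4+2+1 = 7 ✓
Line 3: "pine always flows": 1+2+1 = 4 (expected 5)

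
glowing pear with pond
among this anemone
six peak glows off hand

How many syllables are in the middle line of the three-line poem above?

The middle line: among (2), this (1), anemone (4) → 7

7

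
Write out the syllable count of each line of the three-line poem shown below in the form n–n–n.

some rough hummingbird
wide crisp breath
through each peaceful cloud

Line 1: some (1), rough (1), hummingbird (3) → 5
Line 2: wide (1), crisp (1), breath (1) → 3
Line 3: through (1), each (1), peaceful (2), cloud (1) → 5

5–3–5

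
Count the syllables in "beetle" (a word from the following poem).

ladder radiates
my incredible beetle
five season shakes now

2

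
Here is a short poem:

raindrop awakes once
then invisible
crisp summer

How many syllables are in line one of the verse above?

5

Line one: "raindrop awakes once": 2+2+1 = 5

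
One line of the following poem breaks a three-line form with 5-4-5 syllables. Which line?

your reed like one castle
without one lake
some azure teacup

Line 1: your(1) + reed(1) + like(1) + one(1) + castle(2) = 6 (expected 5)
Line 2: without(2) + one(1) + lake(1) = 4 ✓
Line 3: some(1) + azure(2) + teacup(2) = 5 ✓

Line 1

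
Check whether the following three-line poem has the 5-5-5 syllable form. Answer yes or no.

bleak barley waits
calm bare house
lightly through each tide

No

Line 1: bleak(1) + barley(2) + waits(1) = 4 (expected 5)
Line 2: calm(1) + bare(1) + house(1) = 3 (expected 5)
Line 3: lightly(2) + through(1) + each(1) + tide(1) = 5 ✓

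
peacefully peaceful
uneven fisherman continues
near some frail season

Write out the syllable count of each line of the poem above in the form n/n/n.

Line 1: peacefully(3) + peaceful(2) = 5
Line 2: uneven(3) + fisherman(3) + continues(3) = 9
Line 3: near(1) + some(1) + frail(1) + season(2) = 5

5/9/5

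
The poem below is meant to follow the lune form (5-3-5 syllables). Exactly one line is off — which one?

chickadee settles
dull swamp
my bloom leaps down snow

Line 1: chickadee(3) + settles(2) = 5 ✓
Line 2: dull(1) + swamp(1) = 2 (expected 3)
Line 3: my(1) + bloom(1) + leaps(1) + down(1) + snow(1) = 5 ✓

The second line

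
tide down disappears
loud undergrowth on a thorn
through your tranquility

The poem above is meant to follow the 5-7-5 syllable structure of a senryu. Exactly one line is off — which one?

Line 1: tide(1) + down(1) + disappears(3) = 5 ✓
Line 2: loud(1) + undergrowth(3) + on(1) + a(1) + thorn(1) = 7 ✓
Line 3: through(1) + your(1) + tranquility(4) = 6 (expected 5)

The third line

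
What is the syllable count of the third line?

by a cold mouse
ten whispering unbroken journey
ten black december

The third line: "ten black december": 1+1+3 = 5

5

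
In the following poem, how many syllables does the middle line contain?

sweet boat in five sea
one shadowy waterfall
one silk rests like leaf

7

The middle line: one (1), shadowy (3), waterfall (3) → 7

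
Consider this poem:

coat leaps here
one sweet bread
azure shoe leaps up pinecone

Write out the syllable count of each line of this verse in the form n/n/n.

Line 1: coat(1) + leaps(1) + here(1) = 3
Line 2: one(1) + sweet(1) + bread(1) = 3
Line 3: azure(2) + shoe(1) + leaps(1) + up(1) + pinecone(2) = 7

3/3/7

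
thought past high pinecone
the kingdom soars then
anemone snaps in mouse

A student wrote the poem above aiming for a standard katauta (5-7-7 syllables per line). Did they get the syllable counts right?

No

Line 1: thought(1) + past(1) + high(1) + pinecone(2) = 5 ✓
Line 2: the(1) + kingdom(2) + soars(1) + then(1) = 5 (expected 7)
Line 3: anemone(4) + snaps(1) + in(1) + mouse(1) = 7 ✓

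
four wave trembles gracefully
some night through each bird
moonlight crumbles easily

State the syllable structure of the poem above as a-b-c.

7-5-7

Line 1: four(1) + wave(1) + trembles(2) + gracefully(3) = 7
Line 2: some(1) + night(1) + through(1) + each(1) + bird(1) = 5
Line 3: moonlight(2) + crumbles(2) + easily(3) = 7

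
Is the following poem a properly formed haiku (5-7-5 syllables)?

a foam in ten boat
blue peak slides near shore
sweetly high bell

Line 1: a (1), foam (1), in (1), ten (1), boat (1) → 5 ✓
Line 2: blue (1), peak (1), slides (1), near (1), shore (1) → 5 (expected 7)
Line 3: sweetly (2), high (1), bell (1) → 4 (expected 5)

No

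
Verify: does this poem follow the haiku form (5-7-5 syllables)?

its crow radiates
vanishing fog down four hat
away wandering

Line 1: its (1), crow (1), radiates (3) → 5 ✓
Line 2: vanishing (3), fog (1), down (1), four (1), hat (1) → 7 ✓
Line 3: away (2), wandering (3) → 5 ✓

Yes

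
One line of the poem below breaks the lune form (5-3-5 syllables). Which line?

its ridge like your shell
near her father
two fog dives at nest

Line 1: "its ridge like your shell": 1+1+1+1+1 = 5 ✓
Line 2: "near her father": 1+1+2 = 4 (expected 3)
Line 3: "two fog dives at nest": 1+1+1+1+1 = 5 ✓

The second line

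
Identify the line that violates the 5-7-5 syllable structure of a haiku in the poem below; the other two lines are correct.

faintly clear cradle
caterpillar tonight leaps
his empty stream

The third line

Line 1: "faintly clear cradle": 2+1+2 = 5 ✓
Line 2: "caterpillar tonight leaps": 4+2+1 = 7 ✓
Line 3: "his empty stream": 1+2+1 = 4 (expected 5)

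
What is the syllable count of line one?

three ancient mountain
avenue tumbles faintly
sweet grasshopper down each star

5

Line one: "three ancient mountain": 1+2+2 = 5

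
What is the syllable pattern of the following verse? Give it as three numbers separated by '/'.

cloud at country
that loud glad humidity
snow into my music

4/7/6

Line 1: "cloud at country": 1+1+2 = 4
Line 2: "that loud glad humidity": 1+1+1+4 = 7
Line 3: "snow into my music": 1+2+1+2 = 6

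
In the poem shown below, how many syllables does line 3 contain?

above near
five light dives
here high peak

Line 3: here(1) + high(1) + peak(1) = 3

3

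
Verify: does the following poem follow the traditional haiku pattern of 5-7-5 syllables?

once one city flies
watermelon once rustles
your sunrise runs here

Yes

Line 1: "once one city flies": 1+1+2+1 = 5 ✓
Line 2: "watermelon once rustles": 4+1+2 = 7 ✓
Line 3: "your sunrise runs here": 1+2+1+1 = 5 ✓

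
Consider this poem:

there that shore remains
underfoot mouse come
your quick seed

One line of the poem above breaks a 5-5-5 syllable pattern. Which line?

Line 3

Line 1: "there that shore remains": 1+1+1+2 = 5 ✓
Line 2: "underfoot mouse come": 3+1+1 = 5 ✓
Line 3: "your quick seed": 1+1+1 = 3 (expected 5)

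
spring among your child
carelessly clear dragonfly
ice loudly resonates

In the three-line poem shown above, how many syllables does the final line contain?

The final line: ice(1) + loudly(2) + resonates(3) = 6

6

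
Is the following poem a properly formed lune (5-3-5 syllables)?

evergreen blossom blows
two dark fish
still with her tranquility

Line 1: "evergreen blossom blows": 3+2+1 = 6 (expected 5)
Line 2: "two dark fish": 1+1+1 = 3 ✓
Line 3: "still with her tranquility": 1+1+1+4 = 7 (expected 5)

No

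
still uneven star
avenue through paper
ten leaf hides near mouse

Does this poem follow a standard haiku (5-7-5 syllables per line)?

Line 1: still(1) + uneven(3) + star(1) = 5 ✓
Line 2: avenue(3) + through(1) + paper(2) = 6 (expected 7)
Line 3: ten(1) + leaf(1) + hides(1) + near(1) + mouse(1) = 5 ✓

No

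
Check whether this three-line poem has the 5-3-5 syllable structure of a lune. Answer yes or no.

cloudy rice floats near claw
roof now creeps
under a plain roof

No

Line 1: cloudy(2) + rice(1) + floats(1) + near(1) + claw(1) = 6 (expected 5)
Line 2: roof(1) + now(1) + creeps(1) = 3 ✓
Line 3: under(2) + a(1) + plain(1) + roof(1) = 5 ✓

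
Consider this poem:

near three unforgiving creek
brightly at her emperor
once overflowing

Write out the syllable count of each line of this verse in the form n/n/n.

7/7/5

Line 1: "near three unforgiving creek": 1+1+4+1 = 7
Line 2: "brightly at her emperor": 2+1+1+3 = 7
Line 3: "once overflowing": 1+4 = 5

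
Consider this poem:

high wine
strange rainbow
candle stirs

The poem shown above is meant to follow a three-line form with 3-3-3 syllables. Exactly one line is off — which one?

Line 1: high (1), wine (1) → 2 (expected 3)
Line 2: strange (1), rainbow (2) → 3 ✓
Line 3: candle (2), stirs (1) → 3 ✓

The first line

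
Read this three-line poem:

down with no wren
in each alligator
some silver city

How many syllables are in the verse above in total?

Line 1: "down with no wren": 1+1+1+1 = 4
Line 2: "in each alligator": 1+1+4 = 6
Line 3: "some silver city": 1+2+2 = 5
Total: 4 + 6 + 5 = 15

15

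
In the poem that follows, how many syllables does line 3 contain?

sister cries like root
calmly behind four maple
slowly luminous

5

Line 3: slowly(2) + luminous(3) = 5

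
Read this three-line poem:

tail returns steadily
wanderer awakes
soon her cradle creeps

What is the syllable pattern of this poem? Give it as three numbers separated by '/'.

Line 1: tail(1) + returns(2) + steadily(3) = 6
Line 2: wanderer(3) + awakes(2) = 5
Line 3: soon(1) + her(1) + cradle(2) + creeps(1) = 5

6/5/5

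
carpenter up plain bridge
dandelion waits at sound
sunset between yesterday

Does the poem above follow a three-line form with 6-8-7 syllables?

No

Line 1: carpenter(3) + up(1) + plain(1) + bridge(1) = 6 ✓
Line 2: dandelion(4) + waits(1) + at(1) + sound(1) = 7 (expected 8)
Line 3: sunset(2) + between(2) + yesterday(3) = 7 ✓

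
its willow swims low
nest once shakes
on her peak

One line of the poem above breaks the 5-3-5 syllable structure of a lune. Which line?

Line 3

Line 1: "its willow swims low": 1+2+1+1 = 5 ✓
Line 2: "nest once shakes": 1+1+1 = 3 ✓
Line 3: "on her peak": 1+1+1 = 3 (expected 5)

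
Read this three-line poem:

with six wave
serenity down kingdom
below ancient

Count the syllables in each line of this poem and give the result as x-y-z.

Line 1: with (1), six (1), wave (1) → 3
Line 2: serenity (4), down (1), kingdom (2) → 7
Line 3: below (2), ancient (2) → 4

3-7-4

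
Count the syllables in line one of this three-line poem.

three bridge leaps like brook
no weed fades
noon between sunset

Line one: "three bridge leaps like brook": 1+1+1+1+1 = 5

5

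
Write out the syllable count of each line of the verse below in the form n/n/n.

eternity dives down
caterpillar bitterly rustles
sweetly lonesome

Line 1: "eternity dives down": 4+1+1 = 6
Line 2: "caterpillar bitterly rustles": 4+3+2 = 9
Line 3: "sweetly lonesome": 2+2 = 4

6/9/4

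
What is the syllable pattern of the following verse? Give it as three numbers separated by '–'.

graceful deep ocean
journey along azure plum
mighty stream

Line 1: "graceful deep ocean": 2+1+2 = 5
Line 2: "journey along azure plum": 2+2+2+1 = 7
Line 3: "mighty stream": 2+1 = 3

5–7–3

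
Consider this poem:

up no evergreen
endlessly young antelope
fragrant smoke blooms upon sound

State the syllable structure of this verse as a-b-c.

Line 1: up (1), no (1), evergreen (3) → 5
Line 2: endlessly (3), young (1), antelope (3) → 7
Line 3: fragrant (2), smoke (1), blooms (1), upon (2), sound (1) → 7

5-7-7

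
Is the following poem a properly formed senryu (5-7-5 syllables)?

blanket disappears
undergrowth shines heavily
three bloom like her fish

Line 1: "blanket disappears": 2+3 = 5 ✓
Line 2: "undergrowth shines heavily": 3+1+3 = 7 ✓
Line 3: "three bloom like her fish": 1+1+1+1+1 = 5 ✓

Yes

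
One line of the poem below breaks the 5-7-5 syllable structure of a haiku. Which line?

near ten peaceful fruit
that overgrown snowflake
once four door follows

Line 1: "near ten peaceful fruit": 1+1+2+1 = 5 ✓
Line 2: "that overgrown snowflake": 1+3+2 = 6 (expected 7)
Line 3: "once four door follows": 1+1+1+2 = 5 ✓

The second line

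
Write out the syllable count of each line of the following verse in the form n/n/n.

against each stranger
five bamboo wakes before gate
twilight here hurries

5/7/5

Line 1: "against each stranger": 2+1+2 = 5
Line 2: "five bamboo wakes before gate": 1+2+1+2+1 = 7
Line 3: "twilight here hurries": 2+1+2 = 5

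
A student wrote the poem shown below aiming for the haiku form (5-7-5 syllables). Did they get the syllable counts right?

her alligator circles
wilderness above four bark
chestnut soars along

Line 1: "her alligator circles": 1+4+2 = 7 (expected 5)
Line 2: "wilderness above four bark": 3+2+1+1 = 7 ✓
Line 3: "chestnut soars along": 2+1+2 = 5 ✓

No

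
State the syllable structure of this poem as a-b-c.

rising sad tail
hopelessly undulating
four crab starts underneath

Line 1: rising(2) + sad(1) + tail(1) = 4
Line 2: hopelessly(3) + undulating(4) = 7
Line 3: four(1) + crab(1) + starts(1) + underneath(3) = 6

4-7-6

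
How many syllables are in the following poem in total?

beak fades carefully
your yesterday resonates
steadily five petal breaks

19

Line 1: beak (1), fades (1), carefully (3) → 5
Line 2: your (1), yesterday (3), resonates (3) → 7
Line 3: steadily (3), five (1), petal (2), breaks (1) → 7
Total: 5 + 7 + 7 = 19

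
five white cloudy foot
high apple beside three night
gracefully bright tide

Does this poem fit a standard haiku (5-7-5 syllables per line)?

Yes

Line 1: five (1), white (1), cloudy (2), foot (1) → 5 ✓
Line 2: high (1), apple (2), beside (2), three (1), night (1) → 7 ✓
Line 3: gracefully (3), bright (1), tide (1) → 5 ✓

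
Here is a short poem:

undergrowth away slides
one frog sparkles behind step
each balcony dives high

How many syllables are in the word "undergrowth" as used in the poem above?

3

"undergrowth" has 3 syllables.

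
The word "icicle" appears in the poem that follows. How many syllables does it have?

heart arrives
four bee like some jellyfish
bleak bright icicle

3

"icicle" has 3 syllables.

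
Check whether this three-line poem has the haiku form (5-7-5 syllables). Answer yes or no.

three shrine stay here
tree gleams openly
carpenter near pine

Line 1: "three shrine stay here": 1+1+1+1 = 4 (expected 5)
Line 2: "tree gleams openly": 1+1+3 = 5 (expected 7)
Line 3: "carpenter near pine": 3+1+1 = 5 ✓

No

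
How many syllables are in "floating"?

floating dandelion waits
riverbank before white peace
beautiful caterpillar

2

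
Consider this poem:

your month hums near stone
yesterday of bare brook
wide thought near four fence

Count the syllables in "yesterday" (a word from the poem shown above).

3

"yesterday" has 3 syllables.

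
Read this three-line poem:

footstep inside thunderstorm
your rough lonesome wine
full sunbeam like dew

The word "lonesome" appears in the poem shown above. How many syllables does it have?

2

"lonesome" has 2 syllables.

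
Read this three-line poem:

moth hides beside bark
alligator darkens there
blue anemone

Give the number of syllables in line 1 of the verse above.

5

Line 1: moth (1), hides (1), beside (2), bark (1) → 5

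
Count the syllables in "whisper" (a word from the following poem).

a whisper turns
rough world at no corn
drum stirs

"whisper" has 2 syllables.

2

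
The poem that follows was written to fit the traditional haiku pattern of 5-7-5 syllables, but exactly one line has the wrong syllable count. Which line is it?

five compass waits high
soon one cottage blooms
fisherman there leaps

Line 1: "five compass waits high": 1+2+1+1 = 5 ✓
Line 2: "soon one cottage blooms": 1+1+2+1 = 5 (expected 7)
Line 3: "fisherman there leaps": 3+1+1 = 5 ✓

Line 2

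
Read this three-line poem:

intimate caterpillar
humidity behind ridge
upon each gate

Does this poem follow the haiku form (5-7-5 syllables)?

No

Line 1: "intimate caterpillar": 3+4 = 7 (expected 5)
Line 2: "humidity behind ridge": 4+2+1 = 7 ✓
Line 3: "upon each gate": 2+1+1 = 4 (expected 5)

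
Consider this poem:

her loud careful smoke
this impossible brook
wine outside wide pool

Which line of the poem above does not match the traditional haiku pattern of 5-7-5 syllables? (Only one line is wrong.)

Line 2

Line 1: her(1) + loud(1) + careful(2) + smoke(1) = 5 ✓
Line 2: this(1) + impossible(4) + brook(1) = 6 (expected 7)
Line 3: wine(1) + outside(2) + wide(1) + pool(1) = 5 ✓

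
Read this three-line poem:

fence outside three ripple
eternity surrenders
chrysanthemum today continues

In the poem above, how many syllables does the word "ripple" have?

2

"ripple" has 2 syllables.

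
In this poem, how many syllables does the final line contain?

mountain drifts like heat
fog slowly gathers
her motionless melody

7

The final line: her (1), motionless (3), melody (3) → 7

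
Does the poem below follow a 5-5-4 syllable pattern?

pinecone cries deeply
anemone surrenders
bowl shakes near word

No

Line 1: pinecone (2), cries (1), deeply (2) → 5 ✓
Line 2: anemone (4), surrenders (3) → 7 (expected 5)
Line 3: bowl (1), shakes (1), near (1), word (1) → 4 ✓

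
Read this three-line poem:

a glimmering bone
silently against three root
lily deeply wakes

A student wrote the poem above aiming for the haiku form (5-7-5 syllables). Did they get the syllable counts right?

Yes

Line 1: "a glimmering bone": 1+3+1 = 5 ✓
Line 2: "silently against three root": 3+2+1+1 = 7 ✓
Line 3: "lily deeply wakes": 2+2+1 = 5 ✓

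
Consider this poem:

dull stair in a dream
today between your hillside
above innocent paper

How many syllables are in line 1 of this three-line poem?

5

Line 1: dull(1) + stair(1) + in(1) + a(1) + dream(1) = 5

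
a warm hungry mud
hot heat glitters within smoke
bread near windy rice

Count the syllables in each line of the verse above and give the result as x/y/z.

Line 1: "a warm hungry mud": 1+1+2+1 = 5
Line 2: "hot heat glitters within smoke": 1+1+2+2+1 = 7
Line 3: "bread near windy rice": 1+1+2+1 = 5

5/7/5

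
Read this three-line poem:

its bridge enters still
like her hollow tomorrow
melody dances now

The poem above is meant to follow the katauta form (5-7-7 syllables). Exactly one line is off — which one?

Line 1: "its bridge enters still": 1+1+2+1 = 5 ✓
Line 2: "like her hollow tomorrow": 1+1+2+3 = 7 ✓
Line 3: "melody dances now": 3+2+1 = 6 (expected 7)

Line 3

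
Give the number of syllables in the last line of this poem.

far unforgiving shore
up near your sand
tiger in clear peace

The last line: tiger(2) + in(1) + clear(1) + peace(1) = 5

5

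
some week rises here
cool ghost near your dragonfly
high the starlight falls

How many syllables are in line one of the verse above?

5

Line one: some (1), week (1), rises (2), here (1) → 5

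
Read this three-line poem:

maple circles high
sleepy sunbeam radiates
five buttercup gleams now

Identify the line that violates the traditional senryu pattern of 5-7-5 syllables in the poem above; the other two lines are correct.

The third line

Line 1: "maple circles high": 2+2+1 = 5 ✓
Line 2: "sleepy sunbeam radiates": 2+2+3 = 7 ✓
Line 3: "five buttercup gleams now": 1+3+1+1 = 6 (expected 5)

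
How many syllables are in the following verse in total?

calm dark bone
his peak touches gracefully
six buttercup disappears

Line 1: calm (1), dark (1), bone (1) → 3
Line 2: his (1), peak (1), touches (2), gracefully (3) → 7
Line 3: six (1), buttercup (3), disappears (3) → 7
Total: 3 + 7 + 7 = 17

17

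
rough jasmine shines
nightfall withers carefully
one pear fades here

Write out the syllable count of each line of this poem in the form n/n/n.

4/7/4

Line 1: rough(1) + jasmine(2) + shines(1) = 4
Line 2: nightfall(2) + withers(2) + carefully(3) = 7
Line 3: one(1) + pear(1) + fades(1) + here(1) = 4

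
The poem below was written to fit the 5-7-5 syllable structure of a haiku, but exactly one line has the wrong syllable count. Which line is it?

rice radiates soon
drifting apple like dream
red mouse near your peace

Line 2

Line 1: "rice radiates soon": 1+3+1 = 5 ✓
Line 2: "drifting apple like dream": 2+2+1+1 = 6 (expected 7)
Line 3: "red mouse near your peace": 1+1+1+1+1 = 5 ✓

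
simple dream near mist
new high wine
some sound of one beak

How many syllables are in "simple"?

2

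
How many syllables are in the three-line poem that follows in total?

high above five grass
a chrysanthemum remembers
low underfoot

Line 1: high(1) + above(2) + five(1) + grass(1) = 5
Line 2: a(1) + chrysanthemum(4) + remembers(3) = 8
Line 3: low(1) + underfoot(3) = 4
Total: 5 + 8 + 4 = 17

17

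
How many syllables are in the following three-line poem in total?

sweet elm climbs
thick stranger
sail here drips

9

Line 1: sweet (1), elm (1), climbs (1) → 3
Line 2: thick (1), stranger (2) → 3
Line 3: sail (1), here (1), drips (1) → 3
Total: 3 + 3 + 3 = 9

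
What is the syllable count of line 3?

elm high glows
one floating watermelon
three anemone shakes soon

7

Line 3: "three anemone shakes soon": 1+4+1+1 = 7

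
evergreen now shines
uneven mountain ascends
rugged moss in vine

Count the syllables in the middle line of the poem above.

The middle line: uneven(3) + mountain(2) + ascends(2) = 7

7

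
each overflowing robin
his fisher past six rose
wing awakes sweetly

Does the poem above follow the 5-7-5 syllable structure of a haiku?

No

Line 1: each (1), overflowing (4), robin (2) → 7 (expected 5)
Line 2: his (1), fisher (2), past (1), six (1), rose (1) → 6 (expected 7)
Line 3: wing (1), awakes (2), sweetly (2) → 5 ✓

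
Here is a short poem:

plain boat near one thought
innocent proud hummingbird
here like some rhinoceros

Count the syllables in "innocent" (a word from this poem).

3

"innocent" has 3 syllables.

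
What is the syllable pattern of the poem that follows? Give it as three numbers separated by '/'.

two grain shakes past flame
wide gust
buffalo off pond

5/2/5

Line 1: two (1), grain (1), shakes (1), past (1), flame (1) → 5
Line 2: wide (1), gust (1) → 2
Line 3: buffalo (3), off (1), pond (1) → 5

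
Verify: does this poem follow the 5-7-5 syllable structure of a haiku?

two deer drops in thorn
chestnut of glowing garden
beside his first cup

Line 1: two(1) + deer(1) + drops(1) + in(1) + thorn(1) = 5 ✓
Line 2: chestnut(2) + of(1) + glowing(2) + garden(2) = 7 ✓
Line 3: beside(2) + his(1) + first(1) + cup(1) = 5 ✓

Yes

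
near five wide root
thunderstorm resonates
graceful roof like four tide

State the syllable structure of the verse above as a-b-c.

Line 1: near(1) + five(1) + wide(1) + root(1) = 4
Line 2: thunderstorm(3) + resonates(3) = 6
Line 3: graceful(2) + roof(1) + like(1) + four(1) + tide(1) = 6

4-6-6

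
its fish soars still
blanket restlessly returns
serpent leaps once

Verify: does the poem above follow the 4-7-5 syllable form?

Line 1: its(1) + fish(1) + soars(1) + still(1) = 4 ✓
Line 2: blanket(2) + restlessly(3) + returns(2) = 7 ✓
Line 3: serpent(2) + leaps(1) + once(1) = 4 (expected 5)

No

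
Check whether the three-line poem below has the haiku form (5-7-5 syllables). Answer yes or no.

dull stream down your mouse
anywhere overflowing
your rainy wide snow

Yes

Line 1: dull (1), stream (1), down (1), your (1), mouse (1) → 5 ✓
Line 2: anywhere (3), overflowing (4) → 7 ✓
Line 3: your (1), rainy (2), wide (1), snow (1) → 5 ✓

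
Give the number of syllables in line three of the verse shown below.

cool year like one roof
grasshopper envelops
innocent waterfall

6

Line three: innocent(3) + waterfall(3) = 6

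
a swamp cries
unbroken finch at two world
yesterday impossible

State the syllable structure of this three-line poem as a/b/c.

3/7/7

Line 1: "a swamp cries": 1+1+1 = 3
Line 2: "unbroken finch at two world": 3+1+1+1+1 = 7
Line 3: "yesterday impossible": 3+4 = 7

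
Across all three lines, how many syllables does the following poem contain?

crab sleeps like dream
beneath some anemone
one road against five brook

Line 1: "crab sleeps like dream": 1+1+1+1 = 4
Line 2: "beneath some anemone": 2+1+4 = 7
Line 3: "one road against five brook": 1+1+2+1+1 = 6
Total: 4 + 7 + 6 = 17

17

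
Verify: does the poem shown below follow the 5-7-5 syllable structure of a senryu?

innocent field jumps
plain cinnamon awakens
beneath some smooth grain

Line 1: innocent(3) + field(1) + jumps(1) = 5 ✓
Line 2: plain(1) + cinnamon(3) + awakens(3) = 7 ✓
Line 3: beneath(2) + some(1) + smooth(1) + grain(1) = 5 ✓

Yes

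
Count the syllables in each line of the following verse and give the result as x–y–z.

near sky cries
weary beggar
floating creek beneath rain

3–4–6

Line 1: near (1), sky (1), cries (1) → 3
Line 2: weary (2), beggar (2) → 4
Line 3: floating (2), creek (1), beneath (2), rain (1) → 6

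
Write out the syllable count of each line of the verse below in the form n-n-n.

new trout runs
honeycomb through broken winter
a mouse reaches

Line 1: new(1) + trout(1) + runs(1) = 3
Line 2: honeycomb(3) + through(1) + broken(2) + winter(2) = 8
Line 3: a(1) + mouse(1) + reaches(2) = 4

3-8-4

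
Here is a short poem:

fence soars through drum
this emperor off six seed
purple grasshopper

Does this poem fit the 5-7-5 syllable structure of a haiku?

Line 1: fence (1), soars (1), through (1), drum (1) → 4 (expected 5)
Line 2: this (1), emperor (3), off (1), six (1), seed (1) → 7 ✓
Line 3: purple (2), grasshopper (3) → 5 ✓

No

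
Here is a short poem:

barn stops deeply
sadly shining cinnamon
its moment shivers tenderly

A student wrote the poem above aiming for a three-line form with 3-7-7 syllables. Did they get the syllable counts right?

Line 1: barn(1) + stops(1) + deeply(2) = 4 (expected 3)
Line 2: sadly(2) + shining(2) + cinnamon(3) = 7 ✓
Line 3: its(1) + moment(2) + shivers(2) + tenderly(3) = 8 (expected 7)

No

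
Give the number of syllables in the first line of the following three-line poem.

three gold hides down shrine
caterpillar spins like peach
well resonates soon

5

The first line: "three gold hides down shrine": 1+1+1+1+1 = 5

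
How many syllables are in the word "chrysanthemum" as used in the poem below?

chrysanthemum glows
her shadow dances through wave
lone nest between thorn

"chrysanthemum" has 4 syllables.

4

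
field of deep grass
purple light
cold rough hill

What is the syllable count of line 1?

4

Line 1: field (1), of (1), deep (1), grass (1) → 4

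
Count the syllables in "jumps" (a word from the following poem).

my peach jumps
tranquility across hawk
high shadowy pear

"jumps" has 1 syllable.

1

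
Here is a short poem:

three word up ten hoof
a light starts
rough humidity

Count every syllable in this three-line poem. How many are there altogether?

Line 1: three(1) + word(1) + up(1) + ten(1) + hoof(1) = 5
Line 2: a(1) + light(1) + starts(1) = 3
Line 3: rough(1) + humidity(4) = 5
Total: 5 + 3 + 5 = 13

13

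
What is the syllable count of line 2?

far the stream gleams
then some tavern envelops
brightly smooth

Line 2: then(1) + some(1) + tavern(2) + envelops(3) = 7

7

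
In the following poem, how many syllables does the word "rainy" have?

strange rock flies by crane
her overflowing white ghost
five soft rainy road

2

"rainy" has 2 syllables.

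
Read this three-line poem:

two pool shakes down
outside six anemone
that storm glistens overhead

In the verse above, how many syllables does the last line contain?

7

The last line: "that storm glistens overhead": 1+1+2+3 = 7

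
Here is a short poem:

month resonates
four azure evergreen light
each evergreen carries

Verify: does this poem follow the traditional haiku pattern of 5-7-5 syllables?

Line 1: month (1), resonates (3) → 4 (expected 5)
Line 2: four (1), azure (2), evergreen (3), light (1) → 7 ✓
Line 3: each (1), evergreen (3), carries (2) → 6 (expected 5)

No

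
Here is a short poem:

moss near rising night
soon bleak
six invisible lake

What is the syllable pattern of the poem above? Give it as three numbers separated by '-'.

5-2-6

Line 1: "moss near rising night": 1+1+2+1 = 5
Line 2: "soon bleak": 1+1 = 2
Line 3: "six invisible lake": 1+4+1 = 6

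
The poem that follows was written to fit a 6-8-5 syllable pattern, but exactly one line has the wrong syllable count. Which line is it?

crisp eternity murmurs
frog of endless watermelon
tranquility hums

The first line

Line 1: crisp(1) + eternity(4) + murmurs(2) = 7 (expected 6)
Line 2: frog(1) + of(1) + endless(2) + watermelon(4) = 8 ✓
Line 3: tranquility(4) + hums(1) = 5 ✓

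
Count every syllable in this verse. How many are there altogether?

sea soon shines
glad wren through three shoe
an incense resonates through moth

Line 1: sea (1), soon (1), shines (1) → 3
Line 2: glad (1), wren (1), through (1), three (1), shoe (1) → 5
Line 3: an (1), incense (2), resonates (3), through (1), moth (1) → 8
Total: 3 + 5 + 8 = 16

16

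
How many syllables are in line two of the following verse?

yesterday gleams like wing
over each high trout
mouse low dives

5

Line two: over(2) + each(1) + high(1) + trout(1) = 5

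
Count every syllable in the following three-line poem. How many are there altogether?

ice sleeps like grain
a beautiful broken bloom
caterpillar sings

16

Line 1: ice (1), sleeps (1), like (1), grain (1) → 4
Line 2: a (1), beautiful (3), broken (2), bloom (1) → 7
Line 3: caterpillar (4), sings (1) → 5
Total: 4 + 7 + 5 = 16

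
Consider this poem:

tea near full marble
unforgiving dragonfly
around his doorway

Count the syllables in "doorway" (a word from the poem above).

2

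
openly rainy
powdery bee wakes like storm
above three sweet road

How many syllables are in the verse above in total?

Line 1: openly(3) + rainy(2) = 5
Line 2: powdery(3) + bee(1) + wakes(1) + like(1) + storm(1) = 7
Line 3: above(2) + three(1) + sweet(1) + road(1) = 5
Total: 5 + 7 + 5 = 17

17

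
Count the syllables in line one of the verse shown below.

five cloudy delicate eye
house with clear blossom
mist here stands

7

Line one: five(1) + cloudy(2) + delicate(3) + eye(1) = 7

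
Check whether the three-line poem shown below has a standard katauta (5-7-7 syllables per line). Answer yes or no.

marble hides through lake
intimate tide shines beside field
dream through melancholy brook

No

Line 1: marble (2), hides (1), through (1), lake (1) → 5 ✓
Line 2: intimate (3), tide (1), shines (1), beside (2), field (1) → 8 (expected 7)
Line 3: dream (1), through (1), melancholy (4), brook (1) → 7 ✓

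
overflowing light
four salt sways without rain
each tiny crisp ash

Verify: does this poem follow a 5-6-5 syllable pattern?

Line 1: overflowing (4), light (1) → 5 ✓
Line 2: four (1), salt (1), sways (1), without (2), rain (1) → 6 ✓
Line 3: each (1), tiny (2), crisp (1), ash (1) → 5 ✓

Yes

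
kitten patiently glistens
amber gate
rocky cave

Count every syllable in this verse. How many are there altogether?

13

Line 1: "kitten patiently glistens": 2+3+2 = 7
Line 2: "amber gate": 2+1 = 3
Line 3: "rocky cave": 2+1 = 3
Total: 7 + 3 + 3 = 13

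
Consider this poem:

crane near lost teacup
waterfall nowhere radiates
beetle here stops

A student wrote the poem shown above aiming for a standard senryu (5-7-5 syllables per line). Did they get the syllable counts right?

No

Line 1: crane (1), near (1), lost (1), teacup (2) → 5 ✓
Line 2: waterfall (3), nowhere (2), radiates (3) → 8 (expected 7)
Line 3: beetle (2), here (1), stops (1) → 4 (expected 5)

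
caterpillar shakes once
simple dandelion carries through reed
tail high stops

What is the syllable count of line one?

6

Line one: "caterpillar shakes once": 4+1+1 = 6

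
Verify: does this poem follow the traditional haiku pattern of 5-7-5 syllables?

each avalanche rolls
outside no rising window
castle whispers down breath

Line 1: each (1), avalanche (3), rolls (1) → 5 ✓
Line 2: outside (2), no (1), rising (2), window (2) → 7 ✓
Line 3: castle (2), whispers (2), down (1), breath (1) → 6 (expected 5)

No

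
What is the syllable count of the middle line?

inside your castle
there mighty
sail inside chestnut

3

The middle line: there(1) + mighty(2) = 3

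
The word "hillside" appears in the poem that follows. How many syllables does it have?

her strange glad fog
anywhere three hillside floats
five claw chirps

2

"hillside" has 2 syllables.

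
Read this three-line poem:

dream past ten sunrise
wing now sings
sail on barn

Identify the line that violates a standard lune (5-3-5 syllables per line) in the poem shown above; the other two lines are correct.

Line 3

Line 1: dream (1), past (1), ten (1), sunrise (2) → 5 ✓
Line 2: wing (1), now (1), sings (1) → 3 ✓
Line 3: sail (1), on (1), barn (1) → 3 (expected 5)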